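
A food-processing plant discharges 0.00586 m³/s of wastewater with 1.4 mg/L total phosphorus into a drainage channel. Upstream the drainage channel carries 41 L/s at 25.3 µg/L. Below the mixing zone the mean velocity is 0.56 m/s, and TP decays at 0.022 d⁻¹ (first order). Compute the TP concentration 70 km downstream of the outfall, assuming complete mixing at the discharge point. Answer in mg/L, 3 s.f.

41 L/s = 0.041 m³/s.
25.3 µg/L = 0.0253 mg/L.
After complete mixing, C₀ = (0.00586·1.4 + 0.041·0.0253) / 0.04686 = 0.1972 mg/L.
Travel time t = 7e+04 m / 0.56 m/s = 1.25e+05 s = 1.447 d.
C = 0.1972·exp(−0.022·1.447) = 0.1972·0.9687 = 0.191 mg/L.

0.191 mg/L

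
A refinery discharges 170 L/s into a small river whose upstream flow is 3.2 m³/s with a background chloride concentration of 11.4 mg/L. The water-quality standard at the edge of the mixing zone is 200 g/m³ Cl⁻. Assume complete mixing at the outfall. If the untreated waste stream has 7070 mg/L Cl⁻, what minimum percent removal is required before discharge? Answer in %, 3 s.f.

47.0 %

170 L/s = 0.17 m³/s.
Mass balance: 200·3.37 = 0.17·Cₑ + 3.2·11.4.
Cₑ = (674 − 36.48) / 0.17 = 3750 mg/L.
Required removal = 1 − 3750/7070 = 46.96 %.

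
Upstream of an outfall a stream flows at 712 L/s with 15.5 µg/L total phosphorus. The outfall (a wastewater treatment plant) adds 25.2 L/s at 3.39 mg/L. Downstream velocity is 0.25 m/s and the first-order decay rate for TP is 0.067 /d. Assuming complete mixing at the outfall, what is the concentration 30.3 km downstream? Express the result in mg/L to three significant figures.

25.2 L/s = 0.0252 m³/s.
712 L/s = 0.712 m³/s.
15.5 µg/L = 0.0155 mg/L.
After complete mixing, C₀ = (0.0252·3.39 + 0.712·0.0155) / 0.7372 = 0.1309 mg/L.
Travel time t = 3.03e+04 m / 0.25 m/s = 1.212e+05 s = 1.403 d.
C = 0.1309·exp(−0.067·1.403) = 0.1309·0.9103 = 0.1191 mg/L.

0.119 mg/L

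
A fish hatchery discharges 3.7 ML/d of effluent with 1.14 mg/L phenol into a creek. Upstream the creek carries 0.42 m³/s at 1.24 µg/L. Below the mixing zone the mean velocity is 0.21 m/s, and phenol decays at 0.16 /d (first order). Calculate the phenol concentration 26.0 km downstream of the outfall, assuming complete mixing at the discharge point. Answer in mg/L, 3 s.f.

0.0848 mg/L

3.7 ML/d = 0.04282 m³/s.
1.24 µg/L = 0.00124 mg/L.
After complete mixing, C₀ = (0.04282·1.14 + 0.42·0.00124) / 0.4628 = 0.1066 mg/L.
Travel time t = 2.6e+04 m / 0.21 m/s = 1.238e+05 s = 1.433 d.
C = 0.1066·exp(−0.16·1.433) = 0.1066·0.7951 = 0.08476 mg/L.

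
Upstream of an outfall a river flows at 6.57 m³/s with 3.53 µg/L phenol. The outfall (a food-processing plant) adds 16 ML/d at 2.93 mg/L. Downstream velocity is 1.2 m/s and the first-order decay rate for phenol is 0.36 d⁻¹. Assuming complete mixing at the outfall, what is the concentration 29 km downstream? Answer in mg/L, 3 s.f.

16 ML/d = 0.1852 m³/s.
3.53 µg/L = 0.00353 mg/L.
After complete mixing, C₀ = (0.1852·2.93 + 6.57·0.00353) / 6.755 = 0.08376 mg/L.
Travel time t = 2.9e+04 m / 1.2 m/s = 2.417e+04 s = 0.2797 d.
C = 0.08376·exp(−0.36·0.2797) = 0.08376·0.9042 = 0.07573 mg/L.

0.0757 mg/L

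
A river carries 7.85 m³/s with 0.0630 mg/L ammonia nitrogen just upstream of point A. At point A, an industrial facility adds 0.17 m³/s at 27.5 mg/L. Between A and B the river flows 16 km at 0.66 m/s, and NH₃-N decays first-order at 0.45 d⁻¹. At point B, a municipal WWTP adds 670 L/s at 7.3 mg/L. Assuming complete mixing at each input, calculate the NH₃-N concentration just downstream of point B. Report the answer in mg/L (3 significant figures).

After input A: C = (7.85·0.063 + 0.17·27.5) / 8.02 = 0.6446 mg/L.
Over the 16 km reach to input B (t = 2.424e+04 s = 0.2806 d), decay gives C = 0.6446·exp(−0.45·0.2806) = 0.5681 mg/L.
670 L/s = 0.67 m³/s.
After input B: C = (8.02·0.5681 + 0.67·7.3) / 8.69 = 1.087 mg/L.

1.09 mg/L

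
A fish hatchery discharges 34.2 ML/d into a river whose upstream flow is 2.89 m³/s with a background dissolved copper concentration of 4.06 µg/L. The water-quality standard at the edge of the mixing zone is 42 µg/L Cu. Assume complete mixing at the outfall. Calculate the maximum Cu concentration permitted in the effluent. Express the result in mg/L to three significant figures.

0.319 mg/L

34.2 ML/d = 0.3958 m³/s.
4.06 µg/L = 0.00406 mg/L.
42 µg/L = 0.042 mg/L.
Mass balance: 0.042·3.286 = 0.3958·Cₑ + 2.89·0.00406.
Cₑ = (0.138 − 0.01173) / 0.3958 = 0.319 mg/L.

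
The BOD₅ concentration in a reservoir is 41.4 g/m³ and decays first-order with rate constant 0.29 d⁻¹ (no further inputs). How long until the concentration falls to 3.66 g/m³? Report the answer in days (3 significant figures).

t = ln(C₀/C)/k = ln(41.4/3.66)/0.29 = 2.426/0.29 = 8.365 d.

8.36 d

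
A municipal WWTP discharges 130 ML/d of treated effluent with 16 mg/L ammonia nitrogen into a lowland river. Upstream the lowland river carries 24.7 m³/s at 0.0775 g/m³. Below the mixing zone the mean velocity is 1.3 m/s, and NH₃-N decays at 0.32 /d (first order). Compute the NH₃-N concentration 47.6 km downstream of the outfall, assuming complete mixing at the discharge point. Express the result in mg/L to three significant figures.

130 ML/d = 1.505 m³/s.
After complete mixing, C₀ = (1.505·16 + 24.7·0.0775) / 26.2 = 0.9917 mg/L.
Travel time t = 4.76e+04 m / 1.3 m/s = 3.662e+04 s = 0.4238 d.
C = 0.9917·exp(−0.32·0.4238) = 0.9917·0.8732 = 0.866 mg/L.

0.866 mg/L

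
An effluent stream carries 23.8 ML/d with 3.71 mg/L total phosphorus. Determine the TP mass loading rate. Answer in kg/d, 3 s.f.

88.3 kg/d

23.8 ML/d = 0.2755 m³/s.
Mass flux = Q·C = 0.2755 m³/s × 3.71 g/m³ = 1.022 g/s.
= 1.022 g/s × 86.4 = 88.3 kg/d.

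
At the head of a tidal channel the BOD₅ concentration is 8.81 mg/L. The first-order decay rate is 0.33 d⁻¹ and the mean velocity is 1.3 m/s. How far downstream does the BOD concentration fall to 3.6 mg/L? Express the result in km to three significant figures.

305 km

From C = C₀·e^(−kt), t = ln(C₀/C)/k = ln(8.81/3.6)/0.33 = 0.895/0.33 = 2.712 d.
Distance = v·t = 1.3 m/s × 2.343e+05 s = 3.046e+05 m = 304.6 km.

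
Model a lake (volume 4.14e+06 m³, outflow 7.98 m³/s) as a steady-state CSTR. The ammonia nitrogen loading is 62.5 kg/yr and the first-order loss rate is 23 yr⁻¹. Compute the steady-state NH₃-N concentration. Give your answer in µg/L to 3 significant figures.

0.180 µg/L

Outflow Q = 7.98 m³/s × 3.156e+07 s/yr = 2.518e+08 m³/yr.
Steady-state CSTR mass balance: W = Q·C + k·V·C, so C = W/(Q + kV).
Q + kV = 2.518e+08 + 23·4.14e+06 = 3.47e+08 m³/yr.
C = 62.5/3.47e+08 = 1.801e-07 kg/m³ = 0.0001801 mg/L = 0.1801 µg/L.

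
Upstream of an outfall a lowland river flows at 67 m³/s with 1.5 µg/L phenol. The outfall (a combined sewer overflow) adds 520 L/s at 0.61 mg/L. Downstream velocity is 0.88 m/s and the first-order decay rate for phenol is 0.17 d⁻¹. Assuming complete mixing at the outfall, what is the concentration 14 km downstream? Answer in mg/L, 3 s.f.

520 L/s = 0.52 m³/s.
1.5 µg/L = 0.0015 mg/L.
After complete mixing, C₀ = (0.52·0.61 + 67·0.0015) / 67.52 = 0.006186 mg/L.
Travel time t = 1.4e+04 m / 0.88 m/s = 1.591e+04 s = 0.1841 d.
C = 0.006186·exp(−0.17·0.1841) = 0.006186·0.9692 = 0.005996 mg/L.

0.00600 mg/L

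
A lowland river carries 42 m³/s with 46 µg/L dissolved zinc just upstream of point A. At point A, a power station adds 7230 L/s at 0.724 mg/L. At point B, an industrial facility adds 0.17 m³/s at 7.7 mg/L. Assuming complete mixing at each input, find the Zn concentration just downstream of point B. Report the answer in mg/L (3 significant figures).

46 µg/L = 0.046 mg/L.
7230 L/s = 7.23 m³/s.
After input A: C = (42·0.046 + 7.23·0.724) / 49.23 = 0.1456 mg/L.
After input B: C = (49.23·0.1456 + 0.17·7.7) / 49.4 = 0.1716 mg/L.

0.172 mg/L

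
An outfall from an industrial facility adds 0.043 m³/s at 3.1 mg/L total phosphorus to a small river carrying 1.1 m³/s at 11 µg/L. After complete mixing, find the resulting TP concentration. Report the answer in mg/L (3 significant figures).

0.127 mg/L

11 µg/L = 0.011 mg/L.
Flow-weighted mixing gives C = (0.043·3.1 + 1.1·0.011) / (0.043 + 1.1) = 0.1454/1.143 = 0.1272 mg/L.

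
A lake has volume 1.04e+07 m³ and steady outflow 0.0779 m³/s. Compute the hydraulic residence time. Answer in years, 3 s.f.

Q = 0.0779 m³/s × 3.156e+07 s/yr = 2.458e+06 m³/yr.
Hydraulic residence time τ = V/Q = 1.04e+07/2.458e+06 = 4.231 yr.

4.23 yr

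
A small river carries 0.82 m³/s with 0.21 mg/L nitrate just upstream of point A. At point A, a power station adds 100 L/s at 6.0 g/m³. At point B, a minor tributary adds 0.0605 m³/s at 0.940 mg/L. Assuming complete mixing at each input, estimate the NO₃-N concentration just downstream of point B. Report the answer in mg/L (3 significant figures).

0.846 mg/L

100 L/s = 0.1 m³/s.
After input A: C = (0.82·0.21 + 0.1·6) / 0.92 = 0.8393 mg/L.
After input B: C = (0.92·0.8393 + 0.0605·0.94) / 0.9805 = 0.8456 mg/L.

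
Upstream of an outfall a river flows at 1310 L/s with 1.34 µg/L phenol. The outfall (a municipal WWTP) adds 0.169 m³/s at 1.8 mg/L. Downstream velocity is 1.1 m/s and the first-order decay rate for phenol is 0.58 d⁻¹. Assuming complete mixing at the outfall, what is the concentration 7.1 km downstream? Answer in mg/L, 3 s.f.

0.198 mg/L

1310 L/s = 1.31 m³/s.
1.34 µg/L = 0.00134 mg/L.
After complete mixing, C₀ = (0.169·1.8 + 1.31·0.00134) / 1.479 = 0.2069 mg/L.
Travel time t = 7100 m / 1.1 m/s = 6455 s = 0.07471 d.
C = 0.2069·exp(−0.58·0.07471) = 0.2069·0.9576 = 0.1981 mg/L.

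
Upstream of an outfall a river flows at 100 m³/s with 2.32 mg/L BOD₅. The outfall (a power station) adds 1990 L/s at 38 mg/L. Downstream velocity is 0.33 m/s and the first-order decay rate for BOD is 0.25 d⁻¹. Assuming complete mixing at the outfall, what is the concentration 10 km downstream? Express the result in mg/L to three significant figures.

1990 L/s = 1.99 m³/s.
After complete mixing, C₀ = (1.99·38 + 100·2.32) / 102 = 3.016 mg/L.
Travel time t = 1e+04 m / 0.33 m/s = 3.03e+04 s = 0.3507 d.
C = 3.016·exp(−0.25·0.3507) = 3.016·0.9161 = 2.763 mg/L.

2.76 mg/L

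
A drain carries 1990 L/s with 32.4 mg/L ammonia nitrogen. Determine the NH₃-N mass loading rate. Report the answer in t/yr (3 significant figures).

1990 L/s = 1.99 m³/s.
Mass flux = Q·C = 1.99 m³/s × 32.4 g/m³ = 64.48 g/s.
= 64.48 g/s × 31.56 = 2035 t/yr.

2030 t/yr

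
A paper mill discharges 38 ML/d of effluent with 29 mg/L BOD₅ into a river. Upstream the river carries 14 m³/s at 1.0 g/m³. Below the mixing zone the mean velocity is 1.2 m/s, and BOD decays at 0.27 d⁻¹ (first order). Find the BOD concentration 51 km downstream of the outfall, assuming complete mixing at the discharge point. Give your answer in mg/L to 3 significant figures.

1.62 mg/L

38 ML/d = 0.4398 m³/s.
After complete mixing, C₀ = (0.4398·29 + 14·1) / 14.44 = 1.853 mg/L.
Travel time t = 5.1e+04 m / 1.2 m/s = 4.25e+04 s = 0.4919 d.
C = 1.853·exp(−0.27·0.4919) = 1.853·0.8756 = 1.622 mg/L.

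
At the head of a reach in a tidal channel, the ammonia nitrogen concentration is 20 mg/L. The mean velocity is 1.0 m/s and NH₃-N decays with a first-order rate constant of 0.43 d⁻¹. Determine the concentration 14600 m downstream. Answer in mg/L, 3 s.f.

18.6 mg/L

Travel time t = 14600 m / 1.0 m/s = 1.46e+04/1.0 = 1.46e+04 s = 0.169 d.
First-order decay: C = 20·exp(−0.43·0.169) = 20·0.9299 = 18.6 mg/L.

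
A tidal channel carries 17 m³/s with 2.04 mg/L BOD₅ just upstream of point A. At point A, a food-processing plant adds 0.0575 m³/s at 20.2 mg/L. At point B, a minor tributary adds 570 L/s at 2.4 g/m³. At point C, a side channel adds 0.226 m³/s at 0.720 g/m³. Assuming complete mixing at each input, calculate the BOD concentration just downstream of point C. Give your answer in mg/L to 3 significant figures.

2.09 mg/L

After input A: C = (17·2.04 + 0.0575·20.2) / 17.06 = 2.101 mg/L.
570 L/s = 0.57 m³/s.
After input B: C = (17.06·2.101 + 0.57·2.4) / 17.63 = 2.111 mg/L.
After input C: C = (17.63·2.111 + 0.226·0.72) / 17.85 = 2.093 mg/L.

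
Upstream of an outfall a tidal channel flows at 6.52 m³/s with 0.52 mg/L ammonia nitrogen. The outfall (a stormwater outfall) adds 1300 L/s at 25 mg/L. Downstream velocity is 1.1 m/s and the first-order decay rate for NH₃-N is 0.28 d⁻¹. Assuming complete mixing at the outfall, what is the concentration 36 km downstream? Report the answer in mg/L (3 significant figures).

1300 L/s = 1.3 m³/s.
After complete mixing, C₀ = (1.3·25 + 6.52·0.52) / 7.82 = 4.59 mg/L.
Travel time t = 3.6e+04 m / 1.1 m/s = 3.273e+04 s = 0.3788 d.
C = 4.59·exp(−0.28·0.3788) = 4.59·0.8994 = 4.128 mg/L.

4.13 mg/L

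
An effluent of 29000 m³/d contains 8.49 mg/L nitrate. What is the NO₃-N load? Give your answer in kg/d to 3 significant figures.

246 kg/d

29000 m³/d = 0.3356 m³/s.
Mass flux = Q·C = 0.3356 m³/s × 8.49 g/m³ = 2.85 g/s.
= 2.85 g/s × 86.4 = 246.2 kg/d.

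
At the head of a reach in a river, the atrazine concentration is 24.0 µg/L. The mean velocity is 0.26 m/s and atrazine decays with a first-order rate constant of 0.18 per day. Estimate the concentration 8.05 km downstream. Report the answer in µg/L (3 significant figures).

Travel time t = 8.05 km / 0.26 m/s = 8050/0.26 = 3.096e+04 s = 0.3584 d.
First-order decay: C = 24.0·exp(−0.18·0.3584) = 24.0·0.9375 = 22.5 µg/L.

22.5 µg/L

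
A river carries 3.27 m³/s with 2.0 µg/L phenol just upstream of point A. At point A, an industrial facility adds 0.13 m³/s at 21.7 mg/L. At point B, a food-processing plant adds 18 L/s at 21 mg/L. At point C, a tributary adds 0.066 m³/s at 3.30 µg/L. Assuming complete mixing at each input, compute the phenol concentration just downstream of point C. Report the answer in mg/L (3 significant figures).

2.0 µg/L = 0.002 mg/L.
After input A: C = (3.27·0.002 + 0.13·21.7) / 3.4 = 0.8316 mg/L.
18 L/s = 0.018 m³/s.
After input B: C = (3.4·0.8316 + 0.018·21) / 3.418 = 0.9378 mg/L.
3.30 µg/L = 0.0033 mg/L.
After input C: C = (3.418·0.9378 + 0.066·0.0033) / 3.484 = 0.9201 mg/L.

0.920 mg/L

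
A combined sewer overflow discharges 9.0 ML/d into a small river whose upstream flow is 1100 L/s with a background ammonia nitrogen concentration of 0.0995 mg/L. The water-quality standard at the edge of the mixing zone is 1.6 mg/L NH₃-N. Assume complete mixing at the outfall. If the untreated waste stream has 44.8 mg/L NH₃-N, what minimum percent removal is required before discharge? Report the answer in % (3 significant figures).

61.1 %

9.0 ML/d = 0.1042 m³/s.
1100 L/s = 1.1 m³/s.
Mass balance: 1.6·1.204 = 0.1042·Cₑ + 1.1·0.0995.
Cₑ = (1.927 − 0.1095) / 0.1042 = 17.45 mg/L.
Required removal = 1 − 17.45/44.8 = 61.06 %.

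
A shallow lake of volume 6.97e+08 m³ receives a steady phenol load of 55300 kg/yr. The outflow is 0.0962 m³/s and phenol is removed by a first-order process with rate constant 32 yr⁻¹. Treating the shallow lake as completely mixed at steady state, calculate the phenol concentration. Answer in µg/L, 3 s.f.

2.48 µg/L

Outflow Q = 0.0962 m³/s × 3.156e+07 s/yr = 3.036e+06 m³/yr.
Steady-state CSTR mass balance: W = Q·C + k·V·C, so C = W/(Q + kV).
Q + kV = 3.036e+06 + 32·6.97e+08 = 2.231e+10 m³/yr.
C = 55300/2.231e+10 = 2.479e-06 kg/m³ = 0.002479 mg/L = 2.479 µg/L.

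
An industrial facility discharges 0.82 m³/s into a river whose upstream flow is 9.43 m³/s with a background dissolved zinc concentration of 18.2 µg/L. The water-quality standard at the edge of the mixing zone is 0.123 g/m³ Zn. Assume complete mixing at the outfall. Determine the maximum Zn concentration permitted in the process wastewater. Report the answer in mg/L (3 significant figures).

18.2 µg/L = 0.0182 mg/L.
Mass balance: 0.123·10.25 = 0.82·Cₑ + 9.43·0.0182.
Cₑ = (1.261 − 0.1716) / 0.82 = 1.328 mg/L.

1.33 mg/L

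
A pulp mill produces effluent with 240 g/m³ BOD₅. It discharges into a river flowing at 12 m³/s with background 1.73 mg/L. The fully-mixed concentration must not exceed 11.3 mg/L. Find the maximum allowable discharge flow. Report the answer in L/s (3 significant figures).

502 L/s

Mass balance at complete mixing: C_std·(Q_w + Q_r) = Q_w·C_e + Q_r·C_b.
Rearranging, Q_w = Q_r·(C_std − C_b)/(C_e − C_std) = 12·(11.3 − 1.73) / (240 − 11.3) = 0.5021 m³/s.
= 502.1 L/s.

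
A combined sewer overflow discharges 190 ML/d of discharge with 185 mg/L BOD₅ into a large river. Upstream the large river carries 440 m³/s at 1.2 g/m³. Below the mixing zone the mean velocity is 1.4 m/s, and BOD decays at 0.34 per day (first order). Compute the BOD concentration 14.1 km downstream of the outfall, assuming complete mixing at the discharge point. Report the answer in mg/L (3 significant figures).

190 ML/d = 2.199 m³/s.
After complete mixing, C₀ = (2.199·185 + 440·1.2) / 442.2 = 2.114 mg/L.
Travel time t = 1.41e+04 m / 1.4 m/s = 1.007e+04 s = 0.1166 d.
C = 2.114·exp(−0.34·0.1166) = 2.114·0.9611 = 2.032 mg/L.

2.03 mg/L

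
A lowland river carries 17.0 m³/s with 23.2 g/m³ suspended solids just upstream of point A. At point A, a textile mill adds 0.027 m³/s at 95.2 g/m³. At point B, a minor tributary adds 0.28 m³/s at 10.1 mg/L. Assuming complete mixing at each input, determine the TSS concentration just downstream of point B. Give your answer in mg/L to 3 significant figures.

23.1 mg/L

After input A: C = (17·23.2 + 0.027·95.2) / 17.03 = 23.31 mg/L.
After input B: C = (17.03·23.31 + 0.28·10.1) / 17.31 = 23.1 mg/L.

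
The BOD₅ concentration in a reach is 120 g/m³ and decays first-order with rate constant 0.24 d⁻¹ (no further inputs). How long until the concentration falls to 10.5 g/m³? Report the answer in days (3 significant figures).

10.2 d

t = ln(C₀/C)/k = ln(120/10.5)/0.24 = 2.436/0.24 = 10.15 d.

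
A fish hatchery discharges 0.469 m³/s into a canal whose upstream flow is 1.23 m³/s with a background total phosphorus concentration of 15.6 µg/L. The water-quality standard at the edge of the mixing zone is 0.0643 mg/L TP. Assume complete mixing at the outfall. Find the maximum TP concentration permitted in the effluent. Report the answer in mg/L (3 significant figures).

0.192 mg/L

15.6 µg/L = 0.0156 mg/L.
Mass balance: 0.0643·1.699 = 0.469·Cₑ + 1.23·0.0156.
Cₑ = (0.1092 − 0.01919) / 0.469 = 0.192 mg/L.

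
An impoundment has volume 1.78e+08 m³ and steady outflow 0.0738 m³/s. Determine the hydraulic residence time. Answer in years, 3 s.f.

76.4 yr

Q = 0.0738 m³/s × 3.156e+07 s/yr = 2.329e+06 m³/yr.
Hydraulic residence time τ = V/Q = 1.78e+08/2.329e+06 = 76.43 yr.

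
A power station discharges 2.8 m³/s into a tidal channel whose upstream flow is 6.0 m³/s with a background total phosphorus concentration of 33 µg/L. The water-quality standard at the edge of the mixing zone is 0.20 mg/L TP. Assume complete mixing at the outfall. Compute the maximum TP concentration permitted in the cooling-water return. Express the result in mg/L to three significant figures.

33 µg/L = 0.033 mg/L.
Mass balance: 0.2·8.8 = 2.8·Cₑ + 6·0.033.
Cₑ = (1.76 − 0.198) / 2.8 = 0.5579 mg/L.

0.558 mg/L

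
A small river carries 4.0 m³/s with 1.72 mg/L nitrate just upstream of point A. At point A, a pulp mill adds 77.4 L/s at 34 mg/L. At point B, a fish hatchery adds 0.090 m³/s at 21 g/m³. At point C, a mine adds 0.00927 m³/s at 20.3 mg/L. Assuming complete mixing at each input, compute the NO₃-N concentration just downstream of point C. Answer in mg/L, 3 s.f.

2.77 mg/L

77.4 L/s = 0.0774 m³/s.
After input A: C = (4·1.72 + 0.0774·34) / 4.077 = 2.333 mg/L.
After input B: C = (4.077·2.333 + 0.09·21) / 4.167 = 2.736 mg/L.
After input C: C = (4.167·2.736 + 0.00927·20.3) / 4.177 = 2.775 mg/L.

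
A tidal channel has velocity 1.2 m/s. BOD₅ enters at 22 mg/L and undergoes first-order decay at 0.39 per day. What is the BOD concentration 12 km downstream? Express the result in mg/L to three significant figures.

Travel time t = 12 km / 1.2 m/s = 1.2e+04/1.2 = 1e+04 s = 0.1157 d.
First-order decay: C = 22·exp(−0.39·0.1157) = 22·0.9559 = 21.03 mg/L.

21.0 mg/L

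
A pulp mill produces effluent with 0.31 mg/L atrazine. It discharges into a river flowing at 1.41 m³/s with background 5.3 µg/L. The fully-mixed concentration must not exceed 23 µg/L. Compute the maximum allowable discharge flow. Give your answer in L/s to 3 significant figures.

5.3 µg/L = 0.0053 mg/L.
23 µg/L = 0.023 mg/L.
Mass balance at complete mixing: C_std·(Q_w + Q_r) = Q_w·C_e + Q_r·C_b.
Rearranging, Q_w = Q_r·(C_std − C_b)/(C_e − C_std) = 1.41·(0.023 − 0.0053) / (0.31 − 0.023) = 0.08696 m³/s.
= 86.96 L/s.

87.0 L/s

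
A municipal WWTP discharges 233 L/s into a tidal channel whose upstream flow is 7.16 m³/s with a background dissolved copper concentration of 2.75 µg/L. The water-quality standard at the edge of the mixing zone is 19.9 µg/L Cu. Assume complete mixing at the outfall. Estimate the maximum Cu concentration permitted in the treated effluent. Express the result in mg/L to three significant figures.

0.547 mg/L

233 L/s = 0.233 m³/s.
2.75 µg/L = 0.00275 mg/L.
19.9 µg/L = 0.0199 mg/L.
Mass balance: 0.0199·7.393 = 0.233·Cₑ + 7.16·0.00275.
Cₑ = (0.1471 − 0.01969) / 0.233 = 0.5469 mg/L.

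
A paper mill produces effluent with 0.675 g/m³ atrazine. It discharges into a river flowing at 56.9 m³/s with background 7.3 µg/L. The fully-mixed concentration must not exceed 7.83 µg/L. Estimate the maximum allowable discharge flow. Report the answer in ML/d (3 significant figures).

3.91 ML/d

7.3 µg/L = 0.0073 mg/L.
7.83 µg/L = 0.00783 mg/L.
Mass balance at complete mixing: C_std·(Q_w + Q_r) = Q_w·C_e + Q_r·C_b.
Rearranging, Q_w = Q_r·(C_std − C_b)/(C_e − C_std) = 56.9·(0.00783 − 0.0073) / (0.675 − 0.00783) = 0.0452 m³/s.
= 3.905 ML/d.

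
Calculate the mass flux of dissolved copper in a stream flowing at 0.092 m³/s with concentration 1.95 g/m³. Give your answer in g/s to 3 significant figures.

Mass flux = Q·C = 0.092 m³/s × 1.95 g/m³ = 0.1794 g/s.

0.179 g/s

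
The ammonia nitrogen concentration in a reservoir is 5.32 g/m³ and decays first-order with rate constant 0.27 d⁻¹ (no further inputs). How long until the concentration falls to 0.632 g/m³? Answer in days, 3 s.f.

t = ln(C₀/C)/k = ln(5.32/0.632)/0.27 = 2.13/0.27 = 7.89 d.

7.89 d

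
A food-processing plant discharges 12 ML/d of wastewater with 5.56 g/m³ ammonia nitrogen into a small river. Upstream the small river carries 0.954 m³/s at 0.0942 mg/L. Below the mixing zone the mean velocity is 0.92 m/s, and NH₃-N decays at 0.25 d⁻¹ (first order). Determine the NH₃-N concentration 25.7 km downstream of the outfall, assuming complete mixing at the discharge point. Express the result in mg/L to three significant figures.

0.728 mg/L

12 ML/d = 0.1389 m³/s.
After complete mixing, C₀ = (0.1389·5.56 + 0.954·0.0942) / 1.093 = 0.7888 mg/L.
Travel time t = 2.57e+04 m / 0.92 m/s = 2.793e+04 s = 0.3233 d.
C = 0.7888·exp(−0.25·0.3233) = 0.7888·0.9224 = 0.7276 mg/L.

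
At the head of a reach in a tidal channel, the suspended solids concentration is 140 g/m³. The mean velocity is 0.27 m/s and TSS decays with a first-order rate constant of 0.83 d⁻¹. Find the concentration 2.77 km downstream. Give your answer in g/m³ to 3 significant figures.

Travel time t = 2.77 km / 0.27 m/s = 2770/0.27 = 1.026e+04 s = 0.1187 d.
First-order decay: C = 140·exp(−0.83·0.1187) = 140·0.9061 = 126.9 g/m³.

127 g/m³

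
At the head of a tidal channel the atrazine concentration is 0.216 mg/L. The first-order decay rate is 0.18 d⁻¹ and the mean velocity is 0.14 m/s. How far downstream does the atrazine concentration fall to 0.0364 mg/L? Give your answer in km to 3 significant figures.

From C = C₀·e^(−kt), t = ln(C₀/C)/k = ln(0.216/0.0364)/0.18 = 1.781/0.18 = 9.893 d.
Distance = v·t = 0.14 m/s × 8.547e+05 s = 1.197e+05 m = 119.7 km.

120 km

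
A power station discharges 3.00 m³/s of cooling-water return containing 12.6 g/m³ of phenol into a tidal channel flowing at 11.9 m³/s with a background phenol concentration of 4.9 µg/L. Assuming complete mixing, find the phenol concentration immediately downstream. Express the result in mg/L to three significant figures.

4.9 µg/L = 0.0049 mg/L.
By mass balance at complete mixing, C = (3·12.6 + 11.9·0.0049) / (3 + 11.9) = 37.86/14.9 = 2.541 mg/L.

2.54 mg/L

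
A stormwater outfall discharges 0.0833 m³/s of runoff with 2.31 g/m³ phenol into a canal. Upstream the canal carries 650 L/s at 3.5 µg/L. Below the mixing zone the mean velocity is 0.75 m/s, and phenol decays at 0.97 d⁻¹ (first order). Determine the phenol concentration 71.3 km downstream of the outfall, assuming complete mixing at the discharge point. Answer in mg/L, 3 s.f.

650 L/s = 0.65 m³/s.
3.5 µg/L = 0.0035 mg/L.
After complete mixing, C₀ = (0.0833·2.31 + 0.65·0.0035) / 0.7333 = 0.2655 mg/L.
Travel time t = 7.13e+04 m / 0.75 m/s = 9.507e+04 s = 1.1 d.
C = 0.2655·exp(−0.97·1.1) = 0.2655·0.3439 = 0.09132 mg/L.

0.0913 mg/L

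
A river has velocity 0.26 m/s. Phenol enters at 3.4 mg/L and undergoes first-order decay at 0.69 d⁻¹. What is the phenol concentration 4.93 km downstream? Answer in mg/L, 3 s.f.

Travel time t = 4.93 km / 0.26 m/s = 4930/0.26 = 1.896e+04 s = 0.2195 d.
First-order decay: C = 3.4·exp(−0.69·0.2195) = 3.4·0.8595 = 2.922 mg/L.

2.92 mg/L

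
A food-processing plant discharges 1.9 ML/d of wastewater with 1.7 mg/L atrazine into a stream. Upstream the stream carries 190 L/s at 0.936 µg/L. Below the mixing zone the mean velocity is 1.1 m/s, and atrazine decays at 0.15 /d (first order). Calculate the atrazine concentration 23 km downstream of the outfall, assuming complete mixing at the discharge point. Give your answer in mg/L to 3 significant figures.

0.171 mg/L

1.9 ML/d = 0.02199 m³/s.
190 L/s = 0.19 m³/s.
0.936 µg/L = 0.000936 mg/L.
After complete mixing, C₀ = (0.02199·1.7 + 0.19·0.000936) / 0.212 = 0.1772 mg/L.
Travel time t = 2.3e+04 m / 1.1 m/s = 2.091e+04 s = 0.242 d.
C = 0.1772·exp(−0.15·0.242) = 0.1772·0.9644 = 0.1709 mg/L.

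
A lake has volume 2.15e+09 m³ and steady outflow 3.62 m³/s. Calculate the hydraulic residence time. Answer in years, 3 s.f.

18.8 yr

Q = 3.62 m³/s × 3.156e+07 s/yr = 1.142e+08 m³/yr.
Hydraulic residence time τ = V/Q = 2.15e+09/1.142e+08 = 18.82 yr.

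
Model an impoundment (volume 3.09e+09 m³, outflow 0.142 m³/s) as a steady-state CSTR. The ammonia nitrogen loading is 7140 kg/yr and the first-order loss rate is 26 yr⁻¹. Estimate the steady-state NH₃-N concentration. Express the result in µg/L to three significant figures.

0.0889 µg/L

Outflow Q = 0.142 m³/s × 3.156e+07 s/yr = 4.481e+06 m³/yr.
Steady-state CSTR mass balance: W = Q·C + k·V·C, so C = W/(Q + kV).
Q + kV = 4.481e+06 + 26·3.09e+09 = 8.034e+10 m³/yr.
C = 7140/8.034e+10 = 8.887e-08 kg/m³ = 8.887e-05 mg/L = 0.08887 µg/L.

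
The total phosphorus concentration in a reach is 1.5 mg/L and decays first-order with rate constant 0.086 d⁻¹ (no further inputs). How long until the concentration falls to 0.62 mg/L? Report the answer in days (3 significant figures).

t = ln(C₀/C)/k = ln(1.5/0.62)/0.086 = 0.8835/0.086 = 10.27 d.

10.3 d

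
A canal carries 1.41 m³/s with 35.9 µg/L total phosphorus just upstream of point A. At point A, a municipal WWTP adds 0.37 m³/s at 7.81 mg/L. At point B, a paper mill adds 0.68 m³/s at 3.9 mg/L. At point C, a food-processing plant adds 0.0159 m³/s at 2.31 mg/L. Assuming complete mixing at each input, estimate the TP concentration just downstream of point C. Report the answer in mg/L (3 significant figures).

2.27 mg/L

35.9 µg/L = 0.0359 mg/L.
After input A: C = (1.41·0.0359 + 0.37·7.81) / 1.78 = 1.652 mg/L.
After input B: C = (1.78·1.652 + 0.68·3.9) / 2.46 = 2.273 mg/L.
After input C: C = (2.46·2.273 + 0.0159·2.31) / 2.476 = 2.274 mg/L.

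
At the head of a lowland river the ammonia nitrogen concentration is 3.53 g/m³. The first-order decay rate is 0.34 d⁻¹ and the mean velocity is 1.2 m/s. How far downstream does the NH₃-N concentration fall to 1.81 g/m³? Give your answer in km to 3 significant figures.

204 km

From C = C₀·e^(−kt), t = ln(C₀/C)/k = ln(3.53/1.81)/0.34 = 0.668/0.34 = 1.965 d.
Distance = v·t = 1.2 m/s × 1.697e+05 s = 2.037e+05 m = 203.7 km.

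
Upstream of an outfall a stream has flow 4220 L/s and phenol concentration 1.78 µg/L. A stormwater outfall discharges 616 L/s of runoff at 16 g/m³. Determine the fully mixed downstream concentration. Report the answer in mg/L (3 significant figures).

616 L/s = 0.616 m³/s.
4220 L/s = 4.22 m³/s.
1.78 µg/L = 0.00178 mg/L.
Conservation of mass across the mixing zone: C = (0.616·16 + 4.22·0.00178) / (0.616 + 4.22) = 9.864/4.836 = 2.04 mg/L.

2.04 mg/L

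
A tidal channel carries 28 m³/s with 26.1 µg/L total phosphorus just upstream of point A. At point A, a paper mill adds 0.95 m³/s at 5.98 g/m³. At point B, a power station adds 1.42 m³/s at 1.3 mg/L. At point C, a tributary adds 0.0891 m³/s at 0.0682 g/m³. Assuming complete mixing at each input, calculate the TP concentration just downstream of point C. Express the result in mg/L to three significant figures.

26.1 µg/L = 0.0261 mg/L.
After input A: C = (28·0.0261 + 0.95·5.98) / 28.95 = 0.2215 mg/L.
After input B: C = (28.95·0.2215 + 1.42·1.3) / 30.37 = 0.2719 mg/L.
After input C: C = (30.37·0.2719 + 0.0891·0.0682) / 30.46 = 0.2713 mg/L.

0.271 mg/L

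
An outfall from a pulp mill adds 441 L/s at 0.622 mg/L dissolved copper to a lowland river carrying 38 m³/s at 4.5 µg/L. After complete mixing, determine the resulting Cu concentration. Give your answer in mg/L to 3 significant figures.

0.0116 mg/L

441 L/s = 0.441 m³/s.
4.5 µg/L = 0.0045 mg/L.
By mass balance at complete mixing, C = (0.441·0.622 + 38·0.0045) / (0.441 + 38) = 0.4453/38.44 = 0.01158 mg/L.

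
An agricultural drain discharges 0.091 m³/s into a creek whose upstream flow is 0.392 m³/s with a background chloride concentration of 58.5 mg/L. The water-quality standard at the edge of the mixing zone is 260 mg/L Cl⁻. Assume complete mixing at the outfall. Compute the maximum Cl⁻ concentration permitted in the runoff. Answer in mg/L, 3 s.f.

Mass balance: 260·0.483 = 0.091·Cₑ + 0.392·58.5.
Cₑ = (125.6 − 22.93) / 0.091 = 1128 mg/L.

1130 mg/L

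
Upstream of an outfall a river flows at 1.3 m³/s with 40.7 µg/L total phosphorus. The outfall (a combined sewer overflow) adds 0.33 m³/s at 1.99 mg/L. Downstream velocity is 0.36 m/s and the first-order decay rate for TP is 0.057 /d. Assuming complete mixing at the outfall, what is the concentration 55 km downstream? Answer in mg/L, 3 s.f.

0.394 mg/L

40.7 µg/L = 0.0407 mg/L.
After complete mixing, C₀ = (0.33·1.99 + 1.3·0.0407) / 1.63 = 0.4353 mg/L.
Travel time t = 5.5e+04 m / 0.36 m/s = 1.528e+05 s = 1.768 d.
C = 0.4353·exp(−0.057·1.768) = 0.4353·0.9041 = 0.3936 mg/L.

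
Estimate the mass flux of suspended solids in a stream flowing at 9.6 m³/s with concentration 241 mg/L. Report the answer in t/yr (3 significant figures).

Mass flux = Q·C = 9.6 m³/s × 241 g/m³ = 2314 g/s.
= 2314 g/s × 31.56 = 7.301e+04 t/yr.

73000 t/yr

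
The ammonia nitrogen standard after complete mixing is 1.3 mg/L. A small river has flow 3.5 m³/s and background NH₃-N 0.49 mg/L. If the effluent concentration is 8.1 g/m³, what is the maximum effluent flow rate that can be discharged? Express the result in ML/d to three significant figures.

36.0 ML/d

Mass balance at complete mixing: C_std·(Q_w + Q_r) = Q_w·C_e + Q_r·C_b.
Rearranging, Q_w = Q_r·(C_std − C_b)/(C_e − C_std) = 3.5·(1.3 − 0.49) / (8.1 − 1.3) = 0.4169 m³/s.
= 36.02 ML/d.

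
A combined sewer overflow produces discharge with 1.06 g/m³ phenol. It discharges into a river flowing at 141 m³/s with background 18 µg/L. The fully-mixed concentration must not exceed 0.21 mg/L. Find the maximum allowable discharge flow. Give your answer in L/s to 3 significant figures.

31800 L/s

18 µg/L = 0.018 mg/L.
Mass balance at complete mixing: C_std·(Q_w + Q_r) = Q_w·C_e + Q_r·C_b.
Rearranging, Q_w = Q_r·(C_std − C_b)/(C_e − C_std) = 141·(0.21 − 0.018) / (1.06 − 0.21) = 31.85 m³/s.
= 3.185e+04 L/s.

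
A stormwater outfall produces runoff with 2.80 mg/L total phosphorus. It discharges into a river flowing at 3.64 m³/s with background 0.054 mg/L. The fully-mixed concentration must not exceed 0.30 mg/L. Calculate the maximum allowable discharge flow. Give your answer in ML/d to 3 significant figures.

Mass balance at complete mixing: C_std·(Q_w + Q_r) = Q_w·C_e + Q_r·C_b.
Rearranging, Q_w = Q_r·(C_std − C_b)/(C_e − C_std) = 3.64·(0.3 − 0.054) / (2.8 − 0.3) = 0.3582 m³/s.
= 30.95 ML/d.

30.9 ML/d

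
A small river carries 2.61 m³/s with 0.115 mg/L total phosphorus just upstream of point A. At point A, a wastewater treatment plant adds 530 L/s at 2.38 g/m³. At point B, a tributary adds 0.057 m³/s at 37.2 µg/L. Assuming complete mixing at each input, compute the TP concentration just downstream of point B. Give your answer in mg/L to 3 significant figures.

0.489 mg/L

530 L/s = 0.53 m³/s.
After input A: C = (2.61·0.115 + 0.53·2.38) / 3.14 = 0.4973 mg/L.
37.2 µg/L = 0.0372 mg/L.
After input B: C = (3.14·0.4973 + 0.057·0.0372) / 3.197 = 0.4891 mg/L.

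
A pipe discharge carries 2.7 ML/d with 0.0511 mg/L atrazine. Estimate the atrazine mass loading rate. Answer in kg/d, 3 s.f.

0.138 kg/d

2.7 ML/d = 0.03125 m³/s.
Mass flux = Q·C = 0.03125 m³/s × 0.0511 g/m³ = 0.001597 g/s.
= 0.001597 g/s × 86.4 = 0.138 kg/d.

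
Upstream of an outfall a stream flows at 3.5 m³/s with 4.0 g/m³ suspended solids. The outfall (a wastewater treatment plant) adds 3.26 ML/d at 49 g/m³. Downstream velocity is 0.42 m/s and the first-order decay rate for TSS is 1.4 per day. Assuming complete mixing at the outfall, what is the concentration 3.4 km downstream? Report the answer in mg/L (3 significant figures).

3.93 mg/L

3.26 ML/d = 0.03773 m³/s.
After complete mixing, C₀ = (0.03773·49 + 3.5·4) / 3.538 = 4.48 mg/L.
Travel time t = 3400 m / 0.42 m/s = 8095 s = 0.09369 d.
C = 4.48·exp(−1.4·0.09369) = 4.48·0.8771 = 3.929 mg/L.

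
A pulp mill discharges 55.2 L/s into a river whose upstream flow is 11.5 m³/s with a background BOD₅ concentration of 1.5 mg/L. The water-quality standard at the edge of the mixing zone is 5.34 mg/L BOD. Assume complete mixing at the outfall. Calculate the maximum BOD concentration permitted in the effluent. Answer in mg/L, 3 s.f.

805 mg/L

55.2 L/s = 0.0552 m³/s.
Mass balance: 5.34·11.56 = 0.0552·Cₑ + 11.5·1.5.
Cₑ = (61.7 − 17.25) / 0.0552 = 805.3 mg/L.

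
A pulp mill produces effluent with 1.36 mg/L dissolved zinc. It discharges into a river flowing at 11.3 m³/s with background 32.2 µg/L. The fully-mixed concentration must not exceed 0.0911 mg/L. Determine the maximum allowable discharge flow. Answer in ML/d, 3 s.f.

32.2 µg/L = 0.0322 mg/L.
Mass balance at complete mixing: C_std·(Q_w + Q_r) = Q_w·C_e + Q_r·C_b.
Rearranging, Q_w = Q_r·(C_std − C_b)/(C_e − C_std) = 11.3·(0.0911 − 0.0322) / (1.36 − 0.0911) = 0.5245 m³/s.
= 45.32 ML/d.

45.3 ML/d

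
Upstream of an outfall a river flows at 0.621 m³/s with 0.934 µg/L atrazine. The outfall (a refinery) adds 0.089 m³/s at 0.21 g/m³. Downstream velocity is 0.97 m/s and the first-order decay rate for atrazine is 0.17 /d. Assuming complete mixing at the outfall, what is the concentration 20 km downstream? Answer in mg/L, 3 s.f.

0.0261 mg/L

0.934 µg/L = 0.000934 mg/L.
After complete mixing, C₀ = (0.089·0.21 + 0.621·0.000934) / 0.71 = 0.02714 mg/L.
Travel time t = 2e+04 m / 0.97 m/s = 2.062e+04 s = 0.2386 d.
C = 0.02714·exp(−0.17·0.2386) = 0.02714·0.9602 = 0.02606 mg/L.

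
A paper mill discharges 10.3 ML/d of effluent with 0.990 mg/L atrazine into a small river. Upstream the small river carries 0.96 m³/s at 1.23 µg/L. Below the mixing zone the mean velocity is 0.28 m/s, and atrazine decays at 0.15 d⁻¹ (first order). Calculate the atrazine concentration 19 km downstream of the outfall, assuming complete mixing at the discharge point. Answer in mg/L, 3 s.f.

10.3 ML/d = 0.1192 m³/s.
1.23 µg/L = 0.00123 mg/L.
After complete mixing, C₀ = (0.1192·0.99 + 0.96·0.00123) / 1.079 = 0.1105 mg/L.
Travel time t = 1.9e+04 m / 0.28 m/s = 6.786e+04 s = 0.7854 d.
C = 0.1105·exp(−0.15·0.7854) = 0.1105·0.8889 = 0.09818 mg/L.

0.0982 mg/L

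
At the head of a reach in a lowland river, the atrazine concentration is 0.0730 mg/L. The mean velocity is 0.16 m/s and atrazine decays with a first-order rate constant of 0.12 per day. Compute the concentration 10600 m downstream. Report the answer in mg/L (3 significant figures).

0.0666 mg/L

Travel time t = 10600 m / 0.16 m/s = 1.06e+04/0.16 = 6.625e+04 s = 0.7668 d.
First-order decay: C = 0.0730·exp(−0.12·0.7668) = 0.0730·0.9121 = 0.06658 mg/L.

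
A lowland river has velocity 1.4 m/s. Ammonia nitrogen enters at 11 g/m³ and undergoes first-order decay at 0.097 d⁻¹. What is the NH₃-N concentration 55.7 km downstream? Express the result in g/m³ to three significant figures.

Travel time t = 55.7 km / 1.4 m/s = 5.57e+04/1.4 = 3.979e+04 s = 0.4605 d.
First-order decay: C = 11·exp(−0.097·0.4605) = 11·0.9563 = 10.52 g/m³.

10.5 g/m³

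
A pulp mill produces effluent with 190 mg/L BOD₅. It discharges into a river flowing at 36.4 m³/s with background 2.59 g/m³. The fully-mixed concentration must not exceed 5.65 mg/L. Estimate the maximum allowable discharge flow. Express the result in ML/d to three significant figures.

Mass balance at complete mixing: C_std·(Q_w + Q_r) = Q_w·C_e + Q_r·C_b.
Rearranging, Q_w = Q_r·(C_std − C_b)/(C_e − C_std) = 36.4·(5.65 − 2.59) / (190 − 5.65) = 0.6042 m³/s.
= 52.2 ML/d.

52.2 ML/d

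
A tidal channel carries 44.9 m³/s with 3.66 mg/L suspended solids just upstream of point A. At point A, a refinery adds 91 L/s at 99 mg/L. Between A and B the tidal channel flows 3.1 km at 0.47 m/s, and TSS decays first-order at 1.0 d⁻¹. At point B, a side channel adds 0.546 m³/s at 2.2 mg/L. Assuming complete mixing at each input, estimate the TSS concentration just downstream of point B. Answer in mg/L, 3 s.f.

3.55 mg/L

91 L/s = 0.091 m³/s.
After input A: C = (44.9·3.66 + 0.091·99) / 44.99 = 3.853 mg/L.
Over the 3.1 km reach to input B (t = 6596 s = 0.07634 d), decay gives C = 3.853·exp(−1.0·0.07634) = 3.57 mg/L.
After input B: C = (44.99·3.57 + 0.546·2.2) / 45.54 = 3.553 mg/L.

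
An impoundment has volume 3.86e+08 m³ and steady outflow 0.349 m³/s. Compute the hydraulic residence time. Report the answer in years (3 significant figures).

35.0 yr

Q = 0.349 m³/s × 3.156e+07 s/yr = 1.101e+07 m³/yr.
Hydraulic residence time τ = V/Q = 3.86e+08/1.101e+07 = 35.05 yr.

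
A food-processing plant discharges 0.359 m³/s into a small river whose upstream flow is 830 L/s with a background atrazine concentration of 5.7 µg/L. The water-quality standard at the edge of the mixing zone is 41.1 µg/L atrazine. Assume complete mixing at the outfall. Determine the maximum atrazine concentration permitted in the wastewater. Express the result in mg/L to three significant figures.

0.123 mg/L

830 L/s = 0.83 m³/s.
5.7 µg/L = 0.0057 mg/L.
41.1 µg/L = 0.0411 mg/L.
Mass balance: 0.0411·1.189 = 0.359·Cₑ + 0.83·0.0057.
Cₑ = (0.04887 − 0.004731) / 0.359 = 0.1229 mg/L.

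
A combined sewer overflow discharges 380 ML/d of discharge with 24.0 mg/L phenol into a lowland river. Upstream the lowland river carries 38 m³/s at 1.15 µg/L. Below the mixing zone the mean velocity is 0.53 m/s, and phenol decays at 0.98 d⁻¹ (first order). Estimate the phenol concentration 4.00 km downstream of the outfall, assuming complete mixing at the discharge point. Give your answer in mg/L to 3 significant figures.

2.29 mg/L

380 ML/d = 4.398 m³/s.
1.15 µg/L = 0.00115 mg/L.
After complete mixing, C₀ = (4.398·24 + 38·0.00115) / 42.4 = 2.491 mg/L.
Travel time t = 4000 m / 0.53 m/s = 7547 s = 0.08735 d.
C = 2.491·exp(−0.98·0.08735) = 2.491·0.918 = 2.286 mg/L.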